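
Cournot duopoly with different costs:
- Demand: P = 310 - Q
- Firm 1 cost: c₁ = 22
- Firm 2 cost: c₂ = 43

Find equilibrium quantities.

q₁* = 103.0, q₂* = 82.0

Work:
Reaction: q₁ = (310 - 22 - q₂)/2
Reaction: q₂ = (310 - 43 - q₁)/2
Solve simultaneously:
q₁* = (310 - 2×22 + 43)/3 = 103.0
q₂* = (310 - 2×43 + 22)/3 = 82.0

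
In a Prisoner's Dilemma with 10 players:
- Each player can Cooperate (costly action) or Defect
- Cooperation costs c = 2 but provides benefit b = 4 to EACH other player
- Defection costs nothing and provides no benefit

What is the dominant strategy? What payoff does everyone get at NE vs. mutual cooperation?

Dominant: Defect; NE payoff = 0; Coop payoff = 34

Work:
Defect dominates (saves cost c = 2, benefit to others is external)
NE: All defect → everyone gets 0
If all cooperate: each receives (9)×4 - 2 = 34
Social dilemma: 34 > 0 but NE gives 0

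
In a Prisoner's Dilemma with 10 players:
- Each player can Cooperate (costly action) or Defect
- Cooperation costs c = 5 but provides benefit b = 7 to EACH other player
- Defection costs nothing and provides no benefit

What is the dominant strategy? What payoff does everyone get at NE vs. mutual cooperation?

Dominant: Defect; NE payoff = 0; Coop payoff = 58

Work:
Defect dominates (saves cost c = 5, benefit to others is external)
NE: All defect → everyone gets 0
If all cooperate: each receives (9)×7 - 5 = 58
Social dilemma: 58 > 0 but NE gives 0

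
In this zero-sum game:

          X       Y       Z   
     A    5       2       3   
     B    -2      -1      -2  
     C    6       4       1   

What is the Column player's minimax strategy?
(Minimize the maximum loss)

Column should play Z, value = 3

Work:
Column player minimizes Row's maximum payoff:
Column X: max payoff to Row = 6
Column Y: max payoff to Row = 4
Column Z: max payoff to Row = 3
Minimum is 3, achieved by column Z.
Minimax strategy: Z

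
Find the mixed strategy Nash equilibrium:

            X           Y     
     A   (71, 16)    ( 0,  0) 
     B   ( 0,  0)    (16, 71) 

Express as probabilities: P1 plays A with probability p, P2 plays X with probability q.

p = 0.8161, q = 0.1839

Work:
Find probabilities that make opponent indifferent:
P2 chooses q to make P1 indifferent between A and B
P1 chooses p to make P2 indifferent between X and Y
Mixed NE: P1 plays (A: 0.8161, B: 0.1839), P2 plays (X: 0.1839, Y: 0.8161)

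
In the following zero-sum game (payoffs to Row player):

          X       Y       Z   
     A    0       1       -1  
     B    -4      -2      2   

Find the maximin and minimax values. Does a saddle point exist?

Maximin = -1, Minimax = 0, Saddle: False

Work:
Row minimums: [-1, -4] → maximin = -1
Column maximums: [0, 1, 2] → minimax = 0
No saddle point (maximin ≠ minimax). Mixed strategy needed.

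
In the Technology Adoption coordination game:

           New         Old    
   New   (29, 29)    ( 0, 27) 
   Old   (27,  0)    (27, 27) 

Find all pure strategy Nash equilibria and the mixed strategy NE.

Pure NE: (New, New) and (Old, Old); Mixed NE: p = 0.931, q = 0.931

Work:
Check pure NE:
(New, New): (29, 29) - no unilateral deviation beneficial
(Old, Old): (27, 27) - no unilateral deviation beneficial
Mixed NE: P1 plays New with p = 0.931, P2 plays New with q = 0.931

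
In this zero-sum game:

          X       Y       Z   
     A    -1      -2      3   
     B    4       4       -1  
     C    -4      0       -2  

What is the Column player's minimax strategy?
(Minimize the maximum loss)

Column should play Z, value = 3

Work:
Column player minimizes Row's maximum payoff:
Column X: max payoff to Row = 4
Column Y: max payoff to Row = 4
Column Z: max payoff to Row = 3
Minimum is 3, achieved by column Z.
Minimax strategy: Z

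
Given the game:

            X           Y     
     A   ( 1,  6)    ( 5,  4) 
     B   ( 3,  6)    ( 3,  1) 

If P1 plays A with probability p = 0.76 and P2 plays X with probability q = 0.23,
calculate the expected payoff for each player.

E[P1] = 3.8208, E[P2] = 3.9056

Work:
E[P1] = p·q·π₁(A,X) + p·(1-q)·π₁(A,Y) + (1-p)·q·π₁(B,X) + (1-p)·(1-q)·π₁(B,Y)
= 0.76·0.23·1 + 0.76·0.77·5 + 0.24·0.23·3 + 0.24·0.77·3
= 3.8208

E[P2] = 3.9056 (similar calculation)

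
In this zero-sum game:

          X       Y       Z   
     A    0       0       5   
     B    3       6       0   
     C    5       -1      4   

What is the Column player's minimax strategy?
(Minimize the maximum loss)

Column should play X or Z (all achieve the minimum), value = 5

Work:
Column player minimizes Row's maximum payoff:
Column X: max payoff to Row = 5
Column Y: max payoff to Row = 6
Column Z: max payoff to Row = 5
Minimum is 5, achieved by columns X, Z (tied).
Each of X or Z is a minimax strategy.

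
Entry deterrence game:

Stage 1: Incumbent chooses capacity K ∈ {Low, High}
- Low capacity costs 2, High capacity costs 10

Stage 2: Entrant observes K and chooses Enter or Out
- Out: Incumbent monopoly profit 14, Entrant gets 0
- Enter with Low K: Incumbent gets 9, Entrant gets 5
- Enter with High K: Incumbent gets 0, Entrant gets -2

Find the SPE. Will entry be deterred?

SPE: (Low, Enter|Low, Out|High); Entry not deterred. Incumbent net profit = 7, Entrant gets 5

Work:
After Low K: Entrant enters (5 > 0)
After High K: Entrant stays out (-2 < 0)
Incumbent: Low → 9−2=7, High → 14−10=4
Incumbent chooses Low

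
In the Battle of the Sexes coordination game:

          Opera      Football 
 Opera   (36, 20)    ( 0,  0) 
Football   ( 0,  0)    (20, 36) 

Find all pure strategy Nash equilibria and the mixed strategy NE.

Pure NE: (Opera, Opera) and (Football, Football); Mixed NE: p = 0.6429, q = 0.3571

Work:
Check pure NE:
(Opera, Opera): (36, 20) - no unilateral deviation beneficial
(Football, Football): (20, 36) - no unilateral deviation beneficial
Mixed NE: P1 plays Opera with p = 0.6429, P2 plays Opera with q = 0.3571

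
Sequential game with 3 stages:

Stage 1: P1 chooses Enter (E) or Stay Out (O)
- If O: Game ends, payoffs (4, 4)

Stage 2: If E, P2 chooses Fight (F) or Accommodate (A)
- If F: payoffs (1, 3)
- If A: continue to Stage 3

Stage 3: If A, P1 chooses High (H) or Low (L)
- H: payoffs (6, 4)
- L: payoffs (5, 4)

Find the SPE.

SPE: (E, A, H); Outcome (6, 4)

Work:
Stage 3: P1 chooses H (6 vs 5)
Stage 2: P2: F->3, A->4 (anticipating H). Choose A
Stage 1: P1: O->4, E->6 (anticipating A, H). Choose E
SPE path: E -> A -> H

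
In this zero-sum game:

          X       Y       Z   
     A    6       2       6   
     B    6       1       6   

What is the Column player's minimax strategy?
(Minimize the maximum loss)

Column should play Y, value = 2

Work:
Column player minimizes Row's maximum payoff:
Column X: max payoff to Row = 6
Column Y: max payoff to Row = 2
Column Z: max payoff to Row = 6
Minimum is 2, achieved by column Y.
Minimax strategy: Y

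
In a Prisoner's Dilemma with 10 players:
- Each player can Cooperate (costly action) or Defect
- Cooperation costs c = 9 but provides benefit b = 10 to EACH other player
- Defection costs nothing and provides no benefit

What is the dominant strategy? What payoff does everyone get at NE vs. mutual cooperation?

Dominant: Defect; NE payoff = 0; Coop payoff = 81

Work:
Defect dominates (saves cost c = 9, benefit to others is external)
NE: All defect → everyone gets 0
If all cooperate: each receives (9)×10 - 9 = 81
Social dilemma: 81 > 0 but NE gives 0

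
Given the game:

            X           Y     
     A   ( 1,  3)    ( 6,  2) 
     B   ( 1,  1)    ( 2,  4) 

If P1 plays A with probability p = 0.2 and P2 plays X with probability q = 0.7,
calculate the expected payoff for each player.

E[P1] = 1.54, E[P2] = 2.06

Work:
E[P1] = p·q·π₁(A,X) + p·(1-q)·π₁(A,Y) + (1-p)·q·π₁(B,X) + (1-p)·(1-q)·π₁(B,Y)
= 0.2·0.7·1 + 0.2·0.3·6 + 0.8·0.7·1 + 0.8·0.3·2
= 1.54

E[P2] = 2.06 (similar calculation)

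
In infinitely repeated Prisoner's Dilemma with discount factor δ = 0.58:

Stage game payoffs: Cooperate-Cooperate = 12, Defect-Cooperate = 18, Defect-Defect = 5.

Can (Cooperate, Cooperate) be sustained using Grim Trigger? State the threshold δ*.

δ* = 0.4615; since δ = 0.58 ≥ 0.4615, cooperation can be sustained

Work:
For Grim Trigger:
Cooperate forever: 12/(1-δ)
Defect then punished: 18 + 5·δ/(1-δ)
Need: 12/(1-δ) ≥ 18 + 5·δ/(1-δ)
Solving: δ ≥ (T-R)/(T-P) = (18-12)/(18-5) = 0.4615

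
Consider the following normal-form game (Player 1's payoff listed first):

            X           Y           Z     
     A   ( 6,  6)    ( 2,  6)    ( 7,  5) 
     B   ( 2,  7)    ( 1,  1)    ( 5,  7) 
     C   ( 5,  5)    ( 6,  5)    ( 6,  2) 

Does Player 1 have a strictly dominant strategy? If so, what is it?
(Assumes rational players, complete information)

No strictly dominant strategy exists for Player 1

Work:
A strategy strictly dominates another if it gives a strictly higher payoff against every opponent action. Compare each pair of P1's strategies column-by-column:
  A vs B: [6 vs 2, 2 vs 1, 7 vs 5] → A strictly dominates B
  A vs C: [6 vs 5, 2 vs 6, 7 vs 6] → A does not strictly dominate C (column Y: 2 ≤ 6)
  B vs A: [2 vs 6, 1 vs 2, 5 vs 7] → B does not strictly dominate A (column X: 2 ≤ 6)
  B vs C: [2 vs 5, 1 vs 6, 5 vs 6] → B does not strictly dominate C (column X: 2 ≤ 5)
  C vs A: [5 vs 6, 6 vs 2, 6 vs 7] → C does not strictly dominate A (column X: 5 ≤ 6)
  C vs B: [5 vs 2, 6 vs 1, 6 vs 5] → C strictly dominates B
No single strategy strictly dominates all others → no strictly dominant strategy.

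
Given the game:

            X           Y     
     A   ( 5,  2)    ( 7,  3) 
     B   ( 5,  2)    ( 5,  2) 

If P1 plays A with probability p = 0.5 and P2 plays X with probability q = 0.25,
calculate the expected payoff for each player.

E[P1] = 5.75, E[P2] = 2.375

Work:
E[P1] = p·q·π₁(A,X) + p·(1-q)·π₁(A,Y) + (1-p)·q·π₁(B,X) + (1-p)·(1-q)·π₁(B,Y)
= 0.5·0.25·5 + 0.5·0.75·7 + 0.5·0.25·5 + 0.5·0.75·5
= 5.75

E[P2] = 2.375 (similar calculation)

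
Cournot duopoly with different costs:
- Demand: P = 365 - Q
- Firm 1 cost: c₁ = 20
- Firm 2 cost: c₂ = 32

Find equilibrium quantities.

q₁* = 119.0, q₂* = 107.0

Work:
Reaction: q₁ = (365 - 20 - q₂)/2
Reaction: q₂ = (365 - 32 - q₁)/2
Solve simultaneously:
q₁* = (365 - 2×20 + 32)/3 = 119.0
q₂* = (365 - 2×32 + 20)/3 = 107.0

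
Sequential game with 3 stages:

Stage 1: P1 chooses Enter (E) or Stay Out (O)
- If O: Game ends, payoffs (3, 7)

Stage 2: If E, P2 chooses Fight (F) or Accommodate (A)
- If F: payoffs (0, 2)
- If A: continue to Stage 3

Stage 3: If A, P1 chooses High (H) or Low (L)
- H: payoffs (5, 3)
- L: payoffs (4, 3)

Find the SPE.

SPE: (E, A, H); Outcome (5, 3)

Work:
Stage 3: P1 chooses H (5 vs 4)
Stage 2: P2: F->2, A->3 (anticipating H). Choose A
Stage 1: P1: O->3, E->5 (anticipating A, H). Choose E
SPE path: E -> A -> H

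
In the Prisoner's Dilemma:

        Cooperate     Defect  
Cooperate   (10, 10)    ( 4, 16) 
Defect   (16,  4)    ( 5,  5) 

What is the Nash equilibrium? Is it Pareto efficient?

(Defect, Defect) is NE; not Pareto efficient

Work:
Defect dominates Cooperate for both players:
If P2 cooperates: Defect (16) > Cooperate (10)
If P2 defects: Defect (5) > Cooperate (4)
NE: (Defect, Defect) with payoff (5, 5)
But (Cooperate, Cooperate) = (10, 10) Pareto dominates (5, 5)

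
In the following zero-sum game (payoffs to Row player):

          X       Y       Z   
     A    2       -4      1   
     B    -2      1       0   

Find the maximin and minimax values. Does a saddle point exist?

Maximin = -2, Minimax = 1, Saddle: False

Work:
Row minimums: [-4, -2] → maximin = -2
Column maximums: [2, 1, 1] → minimax = 1
No saddle point (maximin ≠ minimax). Mixed strategy needed.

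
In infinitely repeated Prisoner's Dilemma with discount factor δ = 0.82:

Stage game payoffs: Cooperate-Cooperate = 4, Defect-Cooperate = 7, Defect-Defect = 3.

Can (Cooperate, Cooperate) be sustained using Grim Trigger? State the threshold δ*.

δ* = 0.75; since δ = 0.82 ≥ 0.75, cooperation can be sustained

Work:
For Grim Trigger:
Cooperate forever: 4/(1-δ)
Defect then punished: 7 + 3·δ/(1-δ)
Need: 4/(1-δ) ≥ 7 + 3·δ/(1-δ)
Solving: δ ≥ (T-R)/(T-P) = (7-4)/(7-3) = 0.75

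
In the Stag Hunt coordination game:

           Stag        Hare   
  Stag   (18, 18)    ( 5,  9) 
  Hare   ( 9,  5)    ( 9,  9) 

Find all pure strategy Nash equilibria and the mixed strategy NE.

Pure NE: (Stag, Stag) and (Hare, Hare); Mixed NE: p = 0.3077, q = 0.3077

Work:
Check pure NE:
(Stag, Stag): (18, 18) - no unilateral deviation beneficial
(Hare, Hare): (9, 9) - no unilateral deviation beneficial
Mixed NE: P1 plays Stag with p = 0.3077, P2 plays Stag with q = 0.3077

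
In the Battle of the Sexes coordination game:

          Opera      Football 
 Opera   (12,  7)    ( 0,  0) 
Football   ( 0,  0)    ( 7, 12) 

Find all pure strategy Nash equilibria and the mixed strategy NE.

Pure NE: (Opera, Opera) and (Football, Football); Mixed NE: p = 0.6316, q = 0.3684

Work:
Check pure NE:
(Opera, Opera): (12, 7) - no unilateral deviation beneficial
(Football, Football): (7, 12) - no unilateral deviation beneficial
Mixed NE: P1 plays Opera with p = 0.6316, P2 plays Opera with q = 0.3684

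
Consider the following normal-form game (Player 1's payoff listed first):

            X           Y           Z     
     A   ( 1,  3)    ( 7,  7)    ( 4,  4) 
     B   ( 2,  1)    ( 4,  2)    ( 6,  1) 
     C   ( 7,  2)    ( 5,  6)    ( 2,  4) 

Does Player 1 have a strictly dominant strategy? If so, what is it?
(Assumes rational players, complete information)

No strictly dominant strategy exists for Player 1

Work:
A strategy strictly dominates another if it gives a strictly higher payoff against every opponent action. Compare each pair of P1's strategies column-by-column:
  A vs B: [1 vs 2, 7 vs 4, 4 vs 6] → A does not strictly dominate B (column X: 1 ≤ 2)
  A vs C: [1 vs 7, 7 vs 5, 4 vs 2] → A does not strictly dominate C (column X: 1 ≤ 7)
  B vs A: [2 vs 1, 4 vs 7, 6 vs 4] → B does not strictly dominate A (column Y: 4 ≤ 7)
  B vs C: [2 vs 7, 4 vs 5, 6 vs 2] → B does not strictly dominate C (column X: 2 ≤ 7)
  C vs A: [7 vs 1, 5 vs 7, 2 vs 4] → C does not strictly dominate A (column Y: 5 ≤ 7)
  C vs B: [7 vs 2, 5 vs 4, 2 vs 6] → C does not strictly dominate B (column Z: 2 ≤ 6)
No single strategy strictly dominates all others → no strictly dominant strategy.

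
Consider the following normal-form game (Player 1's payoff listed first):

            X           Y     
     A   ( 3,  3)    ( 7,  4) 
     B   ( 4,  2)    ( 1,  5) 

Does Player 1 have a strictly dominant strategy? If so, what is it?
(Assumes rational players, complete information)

No strictly dominant strategy exists for Player 1

Work:
A strategy strictly dominates another if it gives a strictly higher payoff against every opponent action. Compare each pair of P1's strategies column-by-column:
  A vs B: [3 vs 4, 7 vs 1] → A does not strictly dominate B (column X: 3 ≤ 4)
  B vs A: [4 vs 3, 1 vs 7] → B does not strictly dominate A (column Y: 1 ≤ 7)
No single strategy strictly dominates all others → no strictly dominant strategy.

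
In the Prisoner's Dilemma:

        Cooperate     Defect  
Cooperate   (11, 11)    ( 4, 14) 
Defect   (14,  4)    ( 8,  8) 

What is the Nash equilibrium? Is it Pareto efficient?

(Defect, Defect) is NE; not Pareto efficient

Work:
Defect dominates Cooperate for both players:
If P2 cooperates: Defect (14) > Cooperate (11)
If P2 defects: Defect (8) > Cooperate (4)
NE: (Defect, Defect) with payoff (8, 8)
But (Cooperate, Cooperate) = (11, 11) Pareto dominates (8, 8)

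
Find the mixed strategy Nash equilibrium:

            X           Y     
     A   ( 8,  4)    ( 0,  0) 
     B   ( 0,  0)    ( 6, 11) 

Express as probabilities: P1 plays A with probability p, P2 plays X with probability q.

p = 0.7333, q = 0.4286

Work:
Find probabilities that make opponent indifferent:
P2 chooses q to make P1 indifferent between A and B
P1 chooses p to make P2 indifferent between X and Y
Mixed NE: P1 plays (A: 0.7333, B: 0.2667), P2 plays (X: 0.4286, Y: 0.5714)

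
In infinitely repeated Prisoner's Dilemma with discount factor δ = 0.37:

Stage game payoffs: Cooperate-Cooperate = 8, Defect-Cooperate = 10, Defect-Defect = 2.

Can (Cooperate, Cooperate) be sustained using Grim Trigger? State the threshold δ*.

δ* = 0.25; since δ = 0.37 ≥ 0.25, cooperation can be sustained

Work:
For Grim Trigger:
Cooperate forever: 8/(1-δ)
Defect then punished: 10 + 2·δ/(1-δ)
Need: 8/(1-δ) ≥ 10 + 2·δ/(1-δ)
Solving: δ ≥ (T-R)/(T-P) = (10-8)/(10-2) = 0.25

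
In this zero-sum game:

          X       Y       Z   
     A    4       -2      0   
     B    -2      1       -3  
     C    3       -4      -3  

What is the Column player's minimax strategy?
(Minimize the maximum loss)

Column should play Z, value = 0

Work:
Column player minimizes Row's maximum payoff:
Column X: max payoff to Row = 4
Column Y: max payoff to Row = 1
Column Z: max payoff to Row = 0
Minimum is 0, achieved by column Z.
Minimax strategy: Z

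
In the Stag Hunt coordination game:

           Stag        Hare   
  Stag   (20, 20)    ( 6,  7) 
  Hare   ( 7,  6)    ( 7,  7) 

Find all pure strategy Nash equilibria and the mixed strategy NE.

Pure NE: (Stag, Stag) and (Hare, Hare); Mixed NE: p = 0.0714, q = 0.0714

Work:
Check pure NE:
(Stag, Stag): (20, 20) - no unilateral deviation beneficial
(Hare, Hare): (7, 7) - no unilateral deviation beneficial
Mixed NE: P1 plays Stag with p = 0.0714, P2 plays Stag with q = 0.0714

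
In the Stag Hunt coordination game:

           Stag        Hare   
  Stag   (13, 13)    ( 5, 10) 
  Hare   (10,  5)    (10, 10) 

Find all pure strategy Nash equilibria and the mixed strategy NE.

Pure NE: (Stag, Stag) and (Hare, Hare); Mixed NE: p = 0.625, q = 0.625

Work:
Check pure NE:
(Stag, Stag): (13, 13) - no unilateral deviation beneficial
(Hare, Hare): (10, 10) - no unilateral deviation beneficial
Mixed NE: P1 plays Stag with p = 0.625, P2 plays Stag with q = 0.625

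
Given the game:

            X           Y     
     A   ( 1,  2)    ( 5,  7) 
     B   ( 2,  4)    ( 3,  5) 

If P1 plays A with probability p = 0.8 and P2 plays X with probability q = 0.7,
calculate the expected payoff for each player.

E[P1] = 2.22, E[P2] = 3.66

Work:
E[P1] = p·q·π₁(A,X) + p·(1-q)·π₁(A,Y) + (1-p)·q·π₁(B,X) + (1-p)·(1-q)·π₁(B,Y)
= 0.8·0.7·1 + 0.8·0.3·5 + 0.2·0.7·2 + 0.2·0.3·3
= 2.22

E[P2] = 3.66 (similar calculation)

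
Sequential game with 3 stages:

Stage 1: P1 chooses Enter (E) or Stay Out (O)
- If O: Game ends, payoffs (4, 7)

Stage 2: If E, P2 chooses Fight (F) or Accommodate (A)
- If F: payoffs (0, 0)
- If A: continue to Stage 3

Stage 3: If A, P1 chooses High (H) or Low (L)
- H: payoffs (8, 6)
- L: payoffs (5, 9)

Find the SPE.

SPE: (E, A, H); Outcome (8, 6)

Work:
Stage 3: P1 chooses H (8 vs 5)
Stage 2: P2: F->0, A->6 (anticipating H). Choose A
Stage 1: P1: O->4, E->8 (anticipating A, H). Choose E
SPE path: E -> A -> H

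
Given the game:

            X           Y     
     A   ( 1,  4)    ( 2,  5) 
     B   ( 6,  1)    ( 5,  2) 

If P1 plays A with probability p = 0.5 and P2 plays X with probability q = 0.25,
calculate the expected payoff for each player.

E[P1] = 3.5, E[P2] = 3.25

Work:
E[P1] = p·q·π₁(A,X) + p·(1-q)·π₁(A,Y) + (1-p)·q·π₁(B,X) + (1-p)·(1-q)·π₁(B,Y)
= 0.5·0.25·1 + 0.5·0.75·2 + 0.5·0.25·6 + 0.5·0.75·5
= 3.5

E[P2] = 3.25 (similar calculation)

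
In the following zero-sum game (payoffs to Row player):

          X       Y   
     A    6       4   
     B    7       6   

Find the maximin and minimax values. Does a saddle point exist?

Maximin = 6, Minimax = 6, Saddle: True

Work:
Row minimums: [4, 6] → maximin = 6
Column maximums: [7, 6] → minimax = 6
Saddle point exists! Game value = 6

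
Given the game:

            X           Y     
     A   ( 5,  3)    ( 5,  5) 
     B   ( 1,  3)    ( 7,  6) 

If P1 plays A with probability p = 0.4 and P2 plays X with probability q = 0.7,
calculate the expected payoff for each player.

E[P1] = 3.68, E[P2] = 3.78

Work:
E[P1] = p·q·π₁(A,X) + p·(1-q)·π₁(A,Y) + (1-p)·q·π₁(B,X) + (1-p)·(1-q)·π₁(B,Y)
= 0.4·0.7·5 + 0.4·0.3·5 + 0.6·0.7·1 + 0.6·0.3·7
= 3.68

E[P2] = 3.78 (similar calculation)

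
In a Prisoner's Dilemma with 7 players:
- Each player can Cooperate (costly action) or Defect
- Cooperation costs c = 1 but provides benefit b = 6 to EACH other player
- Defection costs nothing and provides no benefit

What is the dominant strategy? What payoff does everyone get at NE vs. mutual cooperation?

Dominant: Defect; NE payoff = 0; Coop payoff = 35

Work:
Defect dominates (saves cost c = 1, benefit to others is external)
NE: All defect → everyone gets 0
If all cooperate: each receives (6)×6 - 1 = 35
Social dilemma: 35 > 0 but NE gives 0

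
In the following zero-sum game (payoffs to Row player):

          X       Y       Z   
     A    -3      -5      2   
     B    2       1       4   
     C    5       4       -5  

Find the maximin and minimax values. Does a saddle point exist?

Maximin = 1, Minimax = 4, Saddle: False

Work:
Row minimums: [-5, 1, -5] → maximin = 1
Column maximums: [5, 4, 4] → minimax = 4
No saddle point (maximin ≠ minimax). Mixed strategy needed.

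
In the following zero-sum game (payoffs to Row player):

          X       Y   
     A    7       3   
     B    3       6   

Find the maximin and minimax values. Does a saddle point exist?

Maximin = 3, Minimax = 6, Saddle: False

Work:
Row minimums: [3, 3] → maximin = 3
Column maximums: [7, 6] → minimax = 6
No saddle point (maximin ≠ minimax). Mixed strategy needed.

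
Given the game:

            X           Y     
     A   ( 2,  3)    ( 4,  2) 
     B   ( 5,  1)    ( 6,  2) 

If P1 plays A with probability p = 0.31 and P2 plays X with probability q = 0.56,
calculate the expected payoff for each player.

E[P1] = 4.6464, E[P2] = 1.7872

Work:
E[P1] = p·q·π₁(A,X) + p·(1-q)·π₁(A,Y) + (1-p)·q·π₁(B,X) + (1-p)·(1-q)·π₁(B,Y)
= 0.31·0.56·2 + 0.31·0.44·4 + 0.69·0.56·5 + 0.69·0.44·6
= 4.6464

E[P2] = 1.7872 (similar calculation)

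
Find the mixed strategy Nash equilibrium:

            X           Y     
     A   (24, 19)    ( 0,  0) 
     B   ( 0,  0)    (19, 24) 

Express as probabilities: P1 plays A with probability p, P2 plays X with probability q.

p = 0.5581, q = 0.4419

Work:
Find probabilities that make opponent indifferent:
P2 chooses q to make P1 indifferent between A and B
P1 chooses p to make P2 indifferent between X and Y
Mixed NE: P1 plays (A: 0.5581, B: 0.4419), P2 plays (X: 0.4419, Y: 0.5581)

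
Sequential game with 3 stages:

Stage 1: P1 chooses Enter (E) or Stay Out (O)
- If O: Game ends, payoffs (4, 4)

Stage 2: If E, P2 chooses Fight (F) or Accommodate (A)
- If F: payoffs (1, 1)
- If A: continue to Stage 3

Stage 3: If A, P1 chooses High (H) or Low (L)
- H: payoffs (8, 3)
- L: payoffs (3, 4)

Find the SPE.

SPE: (E, A, H); Outcome (8, 3)

Work:
Stage 3: P1 chooses H (8 vs 3)
Stage 2: P2: F->1, A->3 (anticipating H). Choose A
Stage 1: P1: O->4, E->8 (anticipating A, H). Choose E
SPE path: E -> A -> H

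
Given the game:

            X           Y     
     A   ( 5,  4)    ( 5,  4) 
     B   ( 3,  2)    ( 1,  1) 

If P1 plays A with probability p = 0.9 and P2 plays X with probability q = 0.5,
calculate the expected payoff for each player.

E[P1] = 4.7, E[P2] = 3.75

Work:
E[P1] = p·q·π₁(A,X) + p·(1-q)·π₁(A,Y) + (1-p)·q·π₁(B,X) + (1-p)·(1-q)·π₁(B,Y)
= 0.9·0.5·5 + 0.9·0.5·5 + 0.1·0.5·3 + 0.1·0.5·1
= 4.7

E[P2] = 3.75 (similar calculation)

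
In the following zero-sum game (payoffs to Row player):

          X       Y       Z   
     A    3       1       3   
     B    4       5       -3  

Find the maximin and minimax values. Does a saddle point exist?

Maximin = 1, Minimax = 3, Saddle: False

Work:
Row minimums: [1, -3] → maximin = 1
Column maximums: [4, 5, 3] → minimax = 3
No saddle point (maximin ≠ minimax). Mixed strategy needed.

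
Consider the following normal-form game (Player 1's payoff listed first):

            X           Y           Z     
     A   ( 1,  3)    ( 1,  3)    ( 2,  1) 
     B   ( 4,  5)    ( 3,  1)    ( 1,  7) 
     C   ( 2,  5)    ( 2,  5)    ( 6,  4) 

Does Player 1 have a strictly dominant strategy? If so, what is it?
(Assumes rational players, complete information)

No strictly dominant strategy exists for Player 1

Work:
A strategy strictly dominates another if it gives a strictly higher payoff against every opponent action. Compare each pair of P1's strategies column-by-column:
  A vs B: [1 vs 4, 1 vs 3, 2 vs 1] → A does not strictly dominate B (column X: 1 ≤ 4)
  A vs C: [1 vs 2, 1 vs 2, 2 vs 6] → A does not strictly dominate C (column X: 1 ≤ 2)
  B vs A: [4 vs 1, 3 vs 1, 1 vs 2] → B does not strictly dominate A (column Z: 1 ≤ 2)
  B vs C: [4 vs 2, 3 vs 2, 1 vs 6] → B does not strictly dominate C (column Z: 1 ≤ 6)
  C vs A: [2 vs 1, 2 vs 1, 6 vs 2] → C strictly dominates A
  C vs B: [2 vs 4, 2 vs 3, 6 vs 1] → C does not strictly dominate B (column X: 2 ≤ 4)
No single strategy strictly dominates all others → no strictly dominant strategy.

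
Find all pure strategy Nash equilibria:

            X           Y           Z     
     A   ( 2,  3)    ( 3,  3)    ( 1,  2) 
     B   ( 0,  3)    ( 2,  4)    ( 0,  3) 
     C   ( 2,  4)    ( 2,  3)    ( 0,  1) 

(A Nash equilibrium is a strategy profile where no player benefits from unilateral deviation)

Nash equilibrium: (A, X), (A, Y), (C, X)

Work:
Best responses:
  P1 vs X: payoffs [2, 0, 2] → best response A/C (payoff 2)
  P1 vs Y: payoffs [3, 2, 2] → best response A (payoff 3)
  P1 vs Z: payoffs [1, 0, 0] → best response A (payoff 1)
  P2 vs A: payoffs [3, 3, 2] → best response X/Y (payoff 3)
  P2 vs B: payoffs [3, 4, 3] → best response Y (payoff 4)
  P2 vs C: payoffs [4, 3, 1] → best response X (payoff 4)
Mutual best responses: (A,X), (A,Y), (C,X) → Nash equilibria.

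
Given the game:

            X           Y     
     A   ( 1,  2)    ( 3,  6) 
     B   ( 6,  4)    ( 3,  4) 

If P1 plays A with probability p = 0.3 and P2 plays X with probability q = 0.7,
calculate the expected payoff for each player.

E[P1] = 4.05, E[P2] = 3.76

Work:
E[P1] = p·q·π₁(A,X) + p·(1-q)·π₁(A,Y) + (1-p)·q·π₁(B,X) + (1-p)·(1-q)·π₁(B,Y)
= 0.3·0.7·1 + 0.3·0.3·3 + 0.7·0.7·6 + 0.7·0.3·3
= 4.05

E[P2] = 3.76 (similar calculation)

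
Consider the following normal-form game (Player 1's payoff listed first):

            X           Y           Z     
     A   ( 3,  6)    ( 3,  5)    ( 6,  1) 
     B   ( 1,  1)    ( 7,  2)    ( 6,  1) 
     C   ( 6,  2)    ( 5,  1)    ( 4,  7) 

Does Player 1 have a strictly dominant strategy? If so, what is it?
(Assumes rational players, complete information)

No strictly dominant strategy exists for Player 1

Work:
A strategy strictly dominates another if it gives a strictly higher payoff against every opponent action. Compare each pair of P1's strategies column-by-column:
  A vs B: [3 vs 1, 3 vs 7, 6 vs 6] → A does not strictly dominate B (column Y: 3 ≤ 7)
  A vs C: [3 vs 6, 3 vs 5, 6 vs 4] → A does not strictly dominate C (column X: 3 ≤ 6)
  B vs A: [1 vs 3, 7 vs 3, 6 vs 6] → B does not strictly dominate A (column X: 1 ≤ 3)
  B vs C: [1 vs 6, 7 vs 5, 6 vs 4] → B does not strictly dominate C (column X: 1 ≤ 6)
  C vs A: [6 vs 3, 5 vs 3, 4 vs 6] → C does not strictly dominate A (column Z: 4 ≤ 6)
  C vs B: [6 vs 1, 5 vs 7, 4 vs 6] → C does not strictly dominate B (column Y: 5 ≤ 7)
No single strategy strictly dominates all others → no strictly dominant strategy.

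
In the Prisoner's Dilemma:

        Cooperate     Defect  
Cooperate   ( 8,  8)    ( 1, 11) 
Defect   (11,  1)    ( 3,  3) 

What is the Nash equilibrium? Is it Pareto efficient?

(Defect, Defect) is NE; not Pareto efficient

Work:
Defect dominates Cooperate for both players:
If P2 cooperates: Defect (11) > Cooperate (8)
If P2 defects: Defect (3) > Cooperate (1)
NE: (Defect, Defect) with payoff (3, 3)
But (Cooperate, Cooperate) = (8, 8) Pareto dominates (3, 3)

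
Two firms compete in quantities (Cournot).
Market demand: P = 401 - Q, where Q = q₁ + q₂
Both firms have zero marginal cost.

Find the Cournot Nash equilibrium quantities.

q₁* = q₂* = 133.67; P* = 133.67

Work:
Profit: π_i = P·q_i = (a - q_i - q_j)·q_i
FOC: ∂π_i/∂q_i = a - 2q_i - q_j = 0
Reaction function: q_i = (401 - q_j)/2
Symmetry: q* = 401/3 = 133.67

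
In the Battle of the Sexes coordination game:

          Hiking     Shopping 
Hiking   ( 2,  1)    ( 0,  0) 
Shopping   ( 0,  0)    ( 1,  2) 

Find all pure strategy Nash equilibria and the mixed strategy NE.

Pure NE: (Hiking, Hiking) and (Shopping, Shopping); Mixed NE: p = 0.6667, q = 0.3333

Work:
Check pure NE:
(Hiking, Hiking): (2, 1) - no unilateral deviation beneficial
(Shopping, Shopping): (1, 2) - no unilateral deviation beneficial
Mixed NE: P1 plays Hiking with p = 0.6667, P2 plays Hiking with q = 0.3333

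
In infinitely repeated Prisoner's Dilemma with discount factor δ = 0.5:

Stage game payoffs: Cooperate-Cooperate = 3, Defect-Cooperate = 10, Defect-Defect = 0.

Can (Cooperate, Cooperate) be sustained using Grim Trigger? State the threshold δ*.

δ* = 0.7; since δ = 0.5 < 0.7, cooperation cannot be sustained

Work:
For Grim Trigger:
Cooperate forever: 3/(1-δ)
Defect then punished: 10 + 0·δ/(1-δ)
Need: 3/(1-δ) ≥ 10 + 0·δ/(1-δ)
Solving: δ ≥ (T-R)/(T-P) = (10-3)/(10-0) = 0.7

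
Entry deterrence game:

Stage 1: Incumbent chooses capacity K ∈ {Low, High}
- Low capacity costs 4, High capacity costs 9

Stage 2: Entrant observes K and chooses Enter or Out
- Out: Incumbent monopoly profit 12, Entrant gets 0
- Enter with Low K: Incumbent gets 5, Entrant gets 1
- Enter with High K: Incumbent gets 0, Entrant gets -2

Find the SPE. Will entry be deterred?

SPE: (High, Enter|Low, Out|High); Entry deterred. Incumbent net profit = 3

Work:
After Low K: Entrant enters (1 > 0)
After High K: Entrant stays out (-2 < 0)
Incumbent: Low → 5−4=1, High → 12−9=3
Incumbent chooses High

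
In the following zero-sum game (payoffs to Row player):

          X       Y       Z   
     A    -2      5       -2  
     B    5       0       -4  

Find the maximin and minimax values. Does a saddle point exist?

Maximin = -2, Minimax = -2, Saddle: True

Work:
Row minimums: [-2, -4] → maximin = -2
Column maximums: [5, 5, -2] → minimax = -2
Saddle point exists! Game value = -2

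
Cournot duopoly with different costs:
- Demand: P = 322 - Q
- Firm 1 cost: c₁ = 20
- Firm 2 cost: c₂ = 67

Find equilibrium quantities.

q₁* = 116.33, q₂* = 69.33

Work:
Reaction: q₁ = (322 - 20 - q₂)/2
Reaction: q₂ = (322 - 67 - q₁)/2
Solve simultaneously:
q₁* = (322 - 2×20 + 67)/3 = 116.33
q₂* = (322 - 2×67 + 20)/3 = 69.33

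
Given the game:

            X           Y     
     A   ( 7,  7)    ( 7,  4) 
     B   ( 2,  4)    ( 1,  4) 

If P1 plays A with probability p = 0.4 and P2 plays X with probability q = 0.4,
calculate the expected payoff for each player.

E[P1] = 3.64, E[P2] = 4.48

Work:
E[P1] = p·q·π₁(A,X) + p·(1-q)·π₁(A,Y) + (1-p)·q·π₁(B,X) + (1-p)·(1-q)·π₁(B,Y)
= 0.4·0.4·7 + 0.4·0.6·7 + 0.6·0.4·2 + 0.6·0.6·1
= 3.64

E[P2] = 4.48 (similar calculation)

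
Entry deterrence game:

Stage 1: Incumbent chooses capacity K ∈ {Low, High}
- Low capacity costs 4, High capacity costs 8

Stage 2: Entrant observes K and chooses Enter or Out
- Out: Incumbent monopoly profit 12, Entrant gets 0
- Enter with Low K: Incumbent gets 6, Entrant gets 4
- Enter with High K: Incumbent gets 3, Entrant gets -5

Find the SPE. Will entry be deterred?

SPE: (High, Enter|Low, Out|High); Entry deterred. Incumbent net profit = 4

Work:
After Low K: Entrant enters (4 > 0)
After High K: Entrant stays out (-5 < 0)
Incumbent: Low → 6−4=2, High → 12−8=4
Incumbent chooses High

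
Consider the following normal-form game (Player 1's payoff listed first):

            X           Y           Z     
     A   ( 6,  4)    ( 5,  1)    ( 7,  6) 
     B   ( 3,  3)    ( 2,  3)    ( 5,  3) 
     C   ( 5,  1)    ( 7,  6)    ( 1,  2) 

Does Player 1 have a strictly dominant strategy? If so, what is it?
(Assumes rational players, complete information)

No strictly dominant strategy exists for Player 1

Work:
A strategy strictly dominates another if it gives a strictly higher payoff against every opponent action. Compare each pair of P1's strategies column-by-column:
  A vs B: [6 vs 3, 5 vs 2, 7 vs 5] → A strictly dominates B
  A vs C: [6 vs 5, 5 vs 7, 7 vs 1] → A does not strictly dominate C (column Y: 5 ≤ 7)
  B vs A: [3 vs 6, 2 vs 5, 5 vs 7] → B does not strictly dominate A (column X: 3 ≤ 6)
  B vs C: [3 vs 5, 2 vs 7, 5 vs 1] → B does not strictly dominate C (column X: 3 ≤ 5)
  C vs A: [5 vs 6, 7 vs 5, 1 vs 7] → C does not strictly dominate A (column X: 5 ≤ 6)
  C vs B: [5 vs 3, 7 vs 2, 1 vs 5] → C does not strictly dominate B (column Z: 1 ≤ 5)
No single strategy strictly dominates all others → no strictly dominant strategy.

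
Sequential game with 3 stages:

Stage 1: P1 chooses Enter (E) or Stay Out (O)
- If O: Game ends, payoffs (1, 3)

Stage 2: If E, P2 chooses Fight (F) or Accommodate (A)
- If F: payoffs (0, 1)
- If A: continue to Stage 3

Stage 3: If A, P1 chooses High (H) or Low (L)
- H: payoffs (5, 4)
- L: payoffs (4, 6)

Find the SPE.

SPE: (E, A, H); Outcome (5, 4)

Work:
Stage 3: P1 chooses H (5 vs 4)
Stage 2: P2: F->1, A->4 (anticipating H). Choose A
Stage 1: P1: O->1, E->5 (anticipating A, H). Choose E
SPE path: E -> A -> H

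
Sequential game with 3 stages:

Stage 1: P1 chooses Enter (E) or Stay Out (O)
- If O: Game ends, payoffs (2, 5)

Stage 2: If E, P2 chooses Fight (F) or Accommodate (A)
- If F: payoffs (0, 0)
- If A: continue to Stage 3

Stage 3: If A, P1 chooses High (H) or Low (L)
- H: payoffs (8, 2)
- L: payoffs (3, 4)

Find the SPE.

SPE: (E, A, H); Outcome (8, 2)

Work:
Stage 3: P1 chooses H (8 vs 3)
Stage 2: P2: F->0, A->2 (anticipating H). Choose A
Stage 1: P1: O->2, E->8 (anticipating A, H). Choose E
SPE path: E -> A -> H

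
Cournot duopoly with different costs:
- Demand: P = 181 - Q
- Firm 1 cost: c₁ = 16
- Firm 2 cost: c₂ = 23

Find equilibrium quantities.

q₁* = 57.33, q₂* = 50.33

Work:
Reaction: q₁ = (181 - 16 - q₂)/2
Reaction: q₂ = (181 - 23 - q₁)/2
Solve simultaneously:
q₁* = (181 - 2×16 + 23)/3 = 57.33
q₂* = (181 - 2×23 + 16)/3 = 50.33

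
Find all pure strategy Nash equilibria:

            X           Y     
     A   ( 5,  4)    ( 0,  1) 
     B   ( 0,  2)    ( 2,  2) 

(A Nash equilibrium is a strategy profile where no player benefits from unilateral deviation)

Nash equilibrium: (A, X), (B, Y)

Work:
Best responses:
  P1 vs X: payoffs [5, 0] → best response A (payoff 5)
  P1 vs Y: payoffs [0, 2] → best response B (payoff 2)
  P2 vs A: payoffs [4, 1] → best response X (payoff 4)
  P2 vs B: payoffs [2, 2] → best response X/Y (payoff 2)
Mutual best responses: (A,X), (B,Y) → Nash equilibria.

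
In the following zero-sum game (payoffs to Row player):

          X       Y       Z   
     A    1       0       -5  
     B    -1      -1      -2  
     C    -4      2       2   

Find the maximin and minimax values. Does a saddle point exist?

Maximin = -2, Minimax = 1, Saddle: False

Work:
Row minimums: [-5, -2, -4] → maximin = -2
Column maximums: [1, 2, 2] → minimax = 1
No saddle point (maximin ≠ minimax). Mixed strategy needed.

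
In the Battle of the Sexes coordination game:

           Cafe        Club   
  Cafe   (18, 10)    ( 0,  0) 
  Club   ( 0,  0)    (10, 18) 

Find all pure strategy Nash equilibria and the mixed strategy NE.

Pure NE: (Cafe, Cafe) and (Club, Club); Mixed NE: p = 0.6429, q = 0.3571

Work:
Check pure NE:
(Cafe, Cafe): (18, 10) - no unilateral deviation beneficial
(Club, Club): (10, 18) - no unilateral deviation beneficial
Mixed NE: P1 plays Cafe with p = 0.6429, P2 plays Cafe with q = 0.3571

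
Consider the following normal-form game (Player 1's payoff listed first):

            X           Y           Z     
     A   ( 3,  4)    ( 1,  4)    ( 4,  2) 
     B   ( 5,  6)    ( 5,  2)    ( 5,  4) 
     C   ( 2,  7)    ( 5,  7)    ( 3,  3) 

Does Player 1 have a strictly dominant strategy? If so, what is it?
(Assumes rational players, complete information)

No strictly dominant strategy exists for Player 1

Work:
A strategy strictly dominates another if it gives a strictly higher payoff against every opponent action. Compare each pair of P1's strategies column-by-column:
  A vs B: [3 vs 5, 1 vs 5, 4 vs 5] → A does not strictly dominate B (column X: 3 ≤ 5)
  A vs C: [3 vs 2, 1 vs 5, 4 vs 3] → A does not strictly dominate C (column Y: 1 ≤ 5)
  B vs A: [5 vs 3, 5 vs 1, 5 vs 4] → B strictly dominates A
  B vs C: [5 vs 2, 5 vs 5, 5 vs 3] → B does not strictly dominate C (column Y: 5 ≤ 5)
  C vs A: [2 vs 3, 5 vs 1, 3 vs 4] → C does not strictly dominate A (column X: 2 ≤ 3)
  C vs B: [2 vs 5, 5 vs 5, 3 vs 5] → C does not strictly dominate B (column X: 2 ≤ 5)
No single strategy strictly dominates all others → no strictly dominant strategy.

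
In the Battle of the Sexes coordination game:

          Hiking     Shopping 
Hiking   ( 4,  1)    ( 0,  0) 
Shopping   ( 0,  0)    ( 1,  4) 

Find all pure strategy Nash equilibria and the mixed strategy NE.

Pure NE: (Hiking, Hiking) and (Shopping, Shopping); Mixed NE: p = 0.8, q = 0.2

Work:
Check pure NE:
(Hiking, Hiking): (4, 1) - no unilateral deviation beneficial
(Shopping, Shopping): (1, 4) - no unilateral deviation beneficial
Mixed NE: P1 plays Hiking with p = 0.8, P2 plays Hiking with q = 0.2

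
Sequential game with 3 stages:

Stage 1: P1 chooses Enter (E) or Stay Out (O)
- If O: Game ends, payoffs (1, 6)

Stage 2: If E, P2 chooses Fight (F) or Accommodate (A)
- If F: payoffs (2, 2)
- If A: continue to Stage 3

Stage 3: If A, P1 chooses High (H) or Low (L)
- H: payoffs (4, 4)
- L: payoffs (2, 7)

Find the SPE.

SPE: (E, A, H); Outcome (4, 4)

Work:
Stage 3: P1 chooses H (4 vs 2)
Stage 2: P2: F->2, A->4 (anticipating H). Choose A
Stage 1: P1: O->1, E->4 (anticipating A, H). Choose E
SPE path: E -> A -> H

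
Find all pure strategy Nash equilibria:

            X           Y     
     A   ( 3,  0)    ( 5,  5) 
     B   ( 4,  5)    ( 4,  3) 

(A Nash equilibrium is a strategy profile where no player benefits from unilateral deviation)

Nash equilibrium: (A, Y), (B, X)

Work:
Best responses:
  P1 vs X: payoffs [3, 4] → best response B (payoff 4)
  P1 vs Y: payoffs [5, 4] → best response A (payoff 5)
  P2 vs A: payoffs [0, 5] → best response Y (payoff 5)
  P2 vs B: payoffs [5, 3] → best response X (payoff 5)
Mutual best responses: (A,Y), (B,X) → Nash equilibria.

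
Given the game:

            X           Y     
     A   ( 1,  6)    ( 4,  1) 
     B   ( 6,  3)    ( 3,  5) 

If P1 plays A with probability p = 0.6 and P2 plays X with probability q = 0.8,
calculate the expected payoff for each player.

E[P1] = 3.12, E[P2] = 4.36

Work:
E[P1] = p·q·π₁(A,X) + p·(1-q)·π₁(A,Y) + (1-p)·q·π₁(B,X) + (1-p)·(1-q)·π₁(B,Y)
= 0.6·0.8·1 + 0.6·0.2·4 + 0.4·0.8·6 + 0.4·0.2·3
= 3.12

E[P2] = 4.36 (similar calculation)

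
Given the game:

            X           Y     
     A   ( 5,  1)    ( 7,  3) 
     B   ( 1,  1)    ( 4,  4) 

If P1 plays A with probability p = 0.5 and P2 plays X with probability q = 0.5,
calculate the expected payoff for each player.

E[P1] = 4.25, E[P2] = 2.25

Work:
E[P1] = p·q·π₁(A,X) + p·(1-q)·π₁(A,Y) + (1-p)·q·π₁(B,X) + (1-p)·(1-q)·π₁(B,Y)
= 0.5·0.5·5 + 0.5·0.5·7 + 0.5·0.5·1 + 0.5·0.5·4
= 4.25

E[P2] = 2.25 (similar calculation)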